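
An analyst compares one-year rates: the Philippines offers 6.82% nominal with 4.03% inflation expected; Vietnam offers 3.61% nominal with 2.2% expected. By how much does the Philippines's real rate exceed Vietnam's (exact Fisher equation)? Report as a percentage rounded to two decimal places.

The Philippines: (1 + 0.0682)/(1 + 0.0403) − 1 = 2.6819%
Vietnam: (1 + 0.0361)/(1 + 0.0220) − 1 = 1.3796%
Differential = 2.6819% − 1.3796% = 1.3023% → 1.30%.

1.30%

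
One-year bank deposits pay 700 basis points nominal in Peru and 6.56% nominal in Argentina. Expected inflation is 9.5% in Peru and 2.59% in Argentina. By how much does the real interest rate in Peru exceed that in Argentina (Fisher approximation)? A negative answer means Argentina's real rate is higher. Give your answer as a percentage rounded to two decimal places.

Peru: 7% − 9.5% = -2.500%
Argentina: 6.56% − 2.59% = 3.970%
Differential = -6.470% → -6.47%.

-6.47%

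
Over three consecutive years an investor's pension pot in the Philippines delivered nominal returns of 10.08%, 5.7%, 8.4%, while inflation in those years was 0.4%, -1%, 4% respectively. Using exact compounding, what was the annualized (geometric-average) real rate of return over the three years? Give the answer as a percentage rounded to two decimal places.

6.86%

Nominal growth factor = 1.1008 × 1.0570 × 1.0840 = 1.26128343
Price-level growth factor = 1.0040 × 0.9900 × 1.0400 = 1.03371840
Real growth factor = 1.26128343 / 1.03371840 = 1.22014219
Annualized real rate = 1.22014219^(1/3) − 1 = 6.8571% → 6.86%.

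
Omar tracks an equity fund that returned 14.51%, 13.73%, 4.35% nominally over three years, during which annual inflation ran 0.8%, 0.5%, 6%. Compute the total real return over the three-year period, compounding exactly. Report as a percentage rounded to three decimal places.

Nominal growth factor = 1.1451 × 1.1373 × 1.0435 = 1.358973
Price-level growth factor = 1.0080 × 1.0050 × 1.0600 = 1.073822
Real growth factor = 1.358973 / 1.073822 = 1.265547
Total real return = 1.265547 − 1 → 26.555%.

26.555%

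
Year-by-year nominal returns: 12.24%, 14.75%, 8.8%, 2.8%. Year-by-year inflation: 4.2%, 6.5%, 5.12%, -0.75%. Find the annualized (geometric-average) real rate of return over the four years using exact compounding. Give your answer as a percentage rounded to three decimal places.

5.614%

Nominal growth factor = 1.1224 × 1.1475 × 1.0880 × 1.0280 = 1.44053018
Price-level growth factor = 1.0420 × 1.0650 × 1.0512 × 0.9925 = 1.15779906
Real growth factor = 1.44053018 / 1.15779906 = 1.24419705
Annualized real rate = 1.24419705^(1/4) − 1 = 5.6142% → 5.614%.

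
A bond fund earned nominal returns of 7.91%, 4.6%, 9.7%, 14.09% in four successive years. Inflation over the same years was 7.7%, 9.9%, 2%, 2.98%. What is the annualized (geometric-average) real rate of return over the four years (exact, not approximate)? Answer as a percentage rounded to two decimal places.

Compound the nominal returns: 1.0791 × 1.0460 × 1.0970 × 1.1409 = 1.41269232.
Compound inflation: 1.0770 × 1.0990 × 1.0200 × 1.0298 = 1.24327286.
Deflate: 1.41269232 / 1.24327286 = 1.13626893.
Annualized real rate = 1.13626893^(1/4) − 1 = 3.2453% → 3.25%.

3.25%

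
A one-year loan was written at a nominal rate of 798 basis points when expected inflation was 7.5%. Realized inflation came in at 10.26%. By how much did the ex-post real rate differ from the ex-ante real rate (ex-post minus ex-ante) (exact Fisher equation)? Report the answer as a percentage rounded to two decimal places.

-2.51%

Ex-ante: (1 + 0.0798)/(1 + 0.0750) − 1 = 0.4465%
Ex-post: (1 + 0.0798)/(1 + 0.1026) − 1 = -2.0678%
Difference (ex-post − ex-ante) = -2.5144% → -2.51%.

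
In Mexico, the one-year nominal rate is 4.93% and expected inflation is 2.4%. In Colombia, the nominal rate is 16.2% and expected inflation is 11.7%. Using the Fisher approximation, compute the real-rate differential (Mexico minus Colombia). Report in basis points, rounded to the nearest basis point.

Mexico: 4.93% − 2.4% = 2.530%
Colombia: 16.2% − 11.7% = 4.500%
Differential = -1.970% → -197 basis points.

-197 basis points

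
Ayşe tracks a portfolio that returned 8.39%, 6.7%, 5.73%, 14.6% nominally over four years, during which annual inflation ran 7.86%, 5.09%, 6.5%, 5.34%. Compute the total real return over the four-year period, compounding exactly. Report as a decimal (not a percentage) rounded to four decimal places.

Nominal growth factor = 1.0839 × 1.0670 × 1.0573 × 1.1460 = 1.401317
Price-level growth factor = 1.0786 × 1.0509 × 1.0650 × 1.0534 = 1.271642
Real growth factor = 1.401317 / 1.271642 = 1.101975
Total real return = 1.101975 − 1 → 0.1020.

0.1020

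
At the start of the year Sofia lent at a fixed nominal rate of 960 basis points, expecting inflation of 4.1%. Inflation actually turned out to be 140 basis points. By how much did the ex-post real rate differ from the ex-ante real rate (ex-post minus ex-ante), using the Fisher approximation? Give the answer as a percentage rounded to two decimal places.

2.70%

Ex-ante: 9.6% − 4.1% = 5.500%
Ex-post: 9.6% − 1.4% = 8.200%
Difference (ex-post − ex-ante) = 2.7000% → 2.70%.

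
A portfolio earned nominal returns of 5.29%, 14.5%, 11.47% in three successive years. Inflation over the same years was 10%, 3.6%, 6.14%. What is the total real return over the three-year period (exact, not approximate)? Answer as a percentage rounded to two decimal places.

11.10%

Compound the nominal returns: 1.0529 × 1.1450 × 1.1147 = 1.343849.
Compound inflation: 1.1000 × 1.0360 × 1.0614 = 1.209571.
Deflate: 1.343849 / 1.209571 = 1.111013.
Total real return = 1.111013 − 1 → 11.10%.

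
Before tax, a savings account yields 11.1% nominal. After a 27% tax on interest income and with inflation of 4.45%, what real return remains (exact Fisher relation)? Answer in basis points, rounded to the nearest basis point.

After-tax nominal return = 11.1% × (1 − 0.27) = 8.1030%.
1 + r = 1.08103 / 1.04450 = 1.034974
After-tax real rate = 1.034974 − 1 → 350 basis points.

350 basis points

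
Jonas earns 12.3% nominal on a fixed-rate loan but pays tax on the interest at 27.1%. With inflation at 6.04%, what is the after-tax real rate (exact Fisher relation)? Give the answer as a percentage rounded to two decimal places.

2.76%

After-tax nominal return = 12.3% × (1 − 0.271) = 8.9667%.
1 + r = 1.089667 / 1.06040 = 1.027600
After-tax real rate = 1.027600 − 1 → 2.76%.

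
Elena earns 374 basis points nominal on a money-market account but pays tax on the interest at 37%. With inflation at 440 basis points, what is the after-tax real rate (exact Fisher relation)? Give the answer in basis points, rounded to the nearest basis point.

After-tax nominal return = 3.74% × (1 − 0.37) = 2.3562%.
1 + r = 1.023562 / 1.04400 = 0.980423
After-tax real rate = 0.980423 − 1 → -196 basis points.

-196 basis points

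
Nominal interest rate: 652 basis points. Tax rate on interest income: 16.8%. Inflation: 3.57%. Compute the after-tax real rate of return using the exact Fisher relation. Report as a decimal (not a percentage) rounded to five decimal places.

0.01791

After-tax nominal return = 6.52% × (1 − 0.168) = 5.42464%.
1 + r = 1.0542464 / 1.03570 = 1.017907
After-tax real rate = 1.017907 − 1 → 0.01791.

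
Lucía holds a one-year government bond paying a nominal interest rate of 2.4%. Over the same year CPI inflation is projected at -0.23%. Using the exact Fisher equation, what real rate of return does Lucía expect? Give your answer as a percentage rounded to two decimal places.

2.64%

1 + r = 1.02400 / 0.99770 = 1.026361
r = 1.026361 − 1 = 2.6361%, i.e. 2.64%.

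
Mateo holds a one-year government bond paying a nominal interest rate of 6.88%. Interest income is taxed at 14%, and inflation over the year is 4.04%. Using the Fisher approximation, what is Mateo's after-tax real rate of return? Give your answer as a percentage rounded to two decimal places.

1.88%

After-tax nominal return = 6.88% × (1 − 0.14) = 5.9168%.
r ≈ 5.9168% − 4.04% → 1.88%.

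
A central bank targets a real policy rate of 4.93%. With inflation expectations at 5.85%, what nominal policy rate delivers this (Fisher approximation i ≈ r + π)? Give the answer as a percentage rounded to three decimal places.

10.780%

i ≈ r + π = 4.93% + 5.85% = 10.780%.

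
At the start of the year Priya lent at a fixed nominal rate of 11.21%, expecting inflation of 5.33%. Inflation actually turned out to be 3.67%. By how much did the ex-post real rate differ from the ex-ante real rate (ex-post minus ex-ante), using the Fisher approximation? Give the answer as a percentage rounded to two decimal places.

Ex-ante: 11.21% − 5.33% = 5.880%
Ex-post: 11.21% − 3.67% = 7.540%
Difference (ex-post − ex-ante) = 1.6600% → 1.66%.

1.66%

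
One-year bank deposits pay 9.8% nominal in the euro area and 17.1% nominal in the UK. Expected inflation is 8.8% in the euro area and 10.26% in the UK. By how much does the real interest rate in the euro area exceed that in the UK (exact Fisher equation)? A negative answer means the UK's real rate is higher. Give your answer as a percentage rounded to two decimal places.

-5.28%

The euro area: (1 + 0.0980)/(1 + 0.0880) − 1 = 0.9191%
The UK: (1 + 0.1710)/(1 + 0.1026) − 1 = 6.2035%
Differential = 0.9191% − 6.2035% = -5.2844% → -5.28%.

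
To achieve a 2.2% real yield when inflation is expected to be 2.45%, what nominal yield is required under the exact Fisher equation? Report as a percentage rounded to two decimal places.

(1 + i) = (1 + r)(1 + π) = 1.02200 × 1.02450 = 1.047039
i = 1.047039 − 1, so the required nominal rate is 4.70%.

4.70%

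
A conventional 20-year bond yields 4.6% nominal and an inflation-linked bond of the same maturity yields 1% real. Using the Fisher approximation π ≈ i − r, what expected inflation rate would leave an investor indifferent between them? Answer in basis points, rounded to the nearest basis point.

360 basis points

π ≈ i − r = 4.6% − 1% → 360 basis points.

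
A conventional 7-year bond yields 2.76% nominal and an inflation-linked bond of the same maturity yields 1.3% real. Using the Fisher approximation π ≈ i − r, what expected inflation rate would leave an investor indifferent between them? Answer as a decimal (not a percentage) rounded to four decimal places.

0.0146

π ≈ i − r = 2.76% − 1.3% → 0.0146.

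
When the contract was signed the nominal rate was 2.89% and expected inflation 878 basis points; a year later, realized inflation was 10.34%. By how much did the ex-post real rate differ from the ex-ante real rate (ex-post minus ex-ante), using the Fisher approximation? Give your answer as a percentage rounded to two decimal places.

Ex-ante: 2.89% − 8.78% = -5.890%
Ex-post: 2.89% − 10.34% = -7.450%
Difference (ex-post − ex-ante) = -1.5600% → -1.56%.

-1.56%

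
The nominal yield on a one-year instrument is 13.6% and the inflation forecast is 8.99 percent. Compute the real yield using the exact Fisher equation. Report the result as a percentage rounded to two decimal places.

By the Fisher relation, 1 + r = (1 + i)/(1 + π).
1 + r = 1.13600 / 1.08990 = 1.042297
r = 1.042297 − 1 = 4.2297%, i.e. 4.23%.

4.23%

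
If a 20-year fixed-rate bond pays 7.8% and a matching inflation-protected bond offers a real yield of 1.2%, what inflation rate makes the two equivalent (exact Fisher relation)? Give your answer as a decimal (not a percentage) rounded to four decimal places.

0.0652

(1 + π) = (1 + i)/(1 + r) = 1.07800 / 1.01200 = 1.065217
Break-even inflation = 1.065217 − 1 → 0.0652.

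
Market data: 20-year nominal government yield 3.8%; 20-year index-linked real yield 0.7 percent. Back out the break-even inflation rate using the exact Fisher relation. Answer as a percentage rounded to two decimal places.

3.08%

(1 + π) = (1 + i)/(1 + r) = 1.03800 / 1.00700 = 1.030785
Break-even inflation = 1.030785 − 1 → 3.08%.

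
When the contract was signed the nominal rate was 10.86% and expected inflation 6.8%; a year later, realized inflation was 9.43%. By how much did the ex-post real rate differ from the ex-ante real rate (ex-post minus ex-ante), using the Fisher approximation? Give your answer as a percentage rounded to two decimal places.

-2.63%

Ex-ante: 10.86% − 6.8% = 4.060%
Ex-post: 10.86% − 9.43% = 1.430%
Difference (ex-post − ex-ante) = -2.6300% → -2.63%.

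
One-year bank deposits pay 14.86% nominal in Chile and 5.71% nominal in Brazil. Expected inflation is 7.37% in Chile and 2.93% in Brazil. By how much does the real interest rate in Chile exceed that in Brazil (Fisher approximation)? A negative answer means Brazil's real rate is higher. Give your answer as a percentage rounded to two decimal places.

Chile: 14.86% − 7.37% = 7.490%
Brazil: 5.71% − 2.93% = 2.780%
Differential = 4.710% → 4.71%.

4.71%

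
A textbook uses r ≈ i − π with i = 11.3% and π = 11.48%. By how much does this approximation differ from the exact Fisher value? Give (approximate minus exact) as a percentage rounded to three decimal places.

-0.019%

Approximate: r ≈ 11.300% − 11.480% = -0.1800%
Exact: (1 + 0.1130)/(1 + 0.1148) − 1 = -0.16146%
Error = -0.1800% − (-0.16146%) = -0.01854% → -0.019%.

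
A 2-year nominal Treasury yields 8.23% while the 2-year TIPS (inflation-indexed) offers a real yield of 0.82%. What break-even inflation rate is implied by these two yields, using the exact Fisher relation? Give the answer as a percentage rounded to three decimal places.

(1 + π) = (1 + i)/(1 + r) = 1.08230 / 1.00820 = 1.073497
Break-even inflation = 1.073497 − 1 → 7.350%.

7.350%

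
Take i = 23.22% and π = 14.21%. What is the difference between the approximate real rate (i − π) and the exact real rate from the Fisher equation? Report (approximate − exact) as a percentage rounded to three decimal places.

1.121%

Approximate: r ≈ 23.220% − 14.210% = 9.0100%
Exact: (1 + 0.2322)/(1 + 0.1421) − 1 = 7.8890%
Error = 9.0100% − 7.8890% = 1.1210% → 1.121%.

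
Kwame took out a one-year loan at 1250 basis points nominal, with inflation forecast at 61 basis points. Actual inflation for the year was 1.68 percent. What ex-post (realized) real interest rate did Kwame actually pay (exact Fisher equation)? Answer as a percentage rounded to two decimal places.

Ex-post: (1 + 0.1250)/(1 + 0.0168) − 1 = 10.6412%
So the realized real rate is 10.64%.

10.64%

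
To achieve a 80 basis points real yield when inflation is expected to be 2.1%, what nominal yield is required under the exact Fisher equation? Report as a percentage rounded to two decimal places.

2.92%

(1 + i) = (1 + r)(1 + π) = 1.00800 × 1.02100 = 1.029168
i = 1.029168 − 1, so the required nominal rate is 2.92%.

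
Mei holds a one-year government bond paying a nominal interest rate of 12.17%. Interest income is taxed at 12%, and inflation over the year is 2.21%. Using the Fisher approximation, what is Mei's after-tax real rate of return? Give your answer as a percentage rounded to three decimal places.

After-tax nominal return = 12.17% × (1 − 0.12) = 10.7096%.
r ≈ 10.7096% − 2.21% → 8.500%.

8.500%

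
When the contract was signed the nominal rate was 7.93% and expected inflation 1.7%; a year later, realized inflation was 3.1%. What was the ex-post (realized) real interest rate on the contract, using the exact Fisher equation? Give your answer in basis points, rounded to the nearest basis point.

468 basis points

Ex-post: (1 + 0.0793)/(1 + 0.0310) − 1 = 4.6848%
So the realized real rate is 468 basis points.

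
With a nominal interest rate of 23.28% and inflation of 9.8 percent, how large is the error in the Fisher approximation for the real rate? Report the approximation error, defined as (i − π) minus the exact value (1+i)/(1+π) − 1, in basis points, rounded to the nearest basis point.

Approximate: r ≈ 23.280% − 9.800% = 13.4800%
Exact: (1 + 0.2328)/(1 + 0.0980) − 1 = 12.2769%
Error = 13.4800% − 12.2769% = 1.2031% → 120 basis points.

120 basis points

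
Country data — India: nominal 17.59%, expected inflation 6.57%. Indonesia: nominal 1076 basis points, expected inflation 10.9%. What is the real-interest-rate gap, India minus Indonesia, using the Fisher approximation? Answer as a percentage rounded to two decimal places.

India: 17.59% − 6.57% = 11.020%
Indonesia: 10.76% − 10.9% = -0.140%
Differential = 11.160% → 11.16%.

11.16%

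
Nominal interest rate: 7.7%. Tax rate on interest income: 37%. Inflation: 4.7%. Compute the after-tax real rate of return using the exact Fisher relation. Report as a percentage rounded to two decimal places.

After-tax nominal return = 7.7% × (1 − 0.37) = 4.8510%.
1 + r = 1.04851 / 1.04700 = 1.001442
After-tax real rate = 1.001442 − 1 → 0.14%.

0.14%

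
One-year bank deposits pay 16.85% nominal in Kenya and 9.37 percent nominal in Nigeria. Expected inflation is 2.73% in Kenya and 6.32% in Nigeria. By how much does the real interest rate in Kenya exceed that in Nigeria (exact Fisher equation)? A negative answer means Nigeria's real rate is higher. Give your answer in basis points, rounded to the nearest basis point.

1088 basis points

Kenya: (1 + 0.1685)/(1 + 0.0273) − 1 = 13.7448%
Nigeria: (1 + 0.0937)/(1 + 0.0632) − 1 = 2.8687%
Differential = 13.7448% − 2.8687% = 10.8761% → 1088 basis points.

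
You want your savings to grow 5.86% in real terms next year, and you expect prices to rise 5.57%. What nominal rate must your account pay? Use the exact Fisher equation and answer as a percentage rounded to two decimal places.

11.76%

(1 + i) = (1 + r)(1 + π) = 1.05860 × 1.05570 = 1.11756402
i = 1.11756402 − 1, so the required nominal rate is 11.76%.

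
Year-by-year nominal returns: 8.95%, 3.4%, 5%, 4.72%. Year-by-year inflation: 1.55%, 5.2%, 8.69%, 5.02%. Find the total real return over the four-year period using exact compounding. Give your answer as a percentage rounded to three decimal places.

1.580%

Nominal growth factor = 1.0895 × 1.0340 × 1.0500 × 1.0472 = 1.238702
Price-level growth factor = 1.0155 × 1.0520 × 1.0869 × 1.0502 = 1.219431
Real growth factor = 1.238702 / 1.219431 = 1.015803
Total real return = 1.015803 − 1 → 1.580%.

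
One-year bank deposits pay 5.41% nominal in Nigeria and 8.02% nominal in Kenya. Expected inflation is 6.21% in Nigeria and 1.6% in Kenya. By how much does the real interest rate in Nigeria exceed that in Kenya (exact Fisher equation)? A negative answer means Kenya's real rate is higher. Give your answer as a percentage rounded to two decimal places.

Nigeria: (1 + 0.0541)/(1 + 0.0621) − 1 = -0.7532%
Kenya: (1 + 0.0802)/(1 + 0.0160) − 1 = 6.3189%
Differential = -0.7532% − 6.3189% = -7.0721% → -7.07%.

-7.07%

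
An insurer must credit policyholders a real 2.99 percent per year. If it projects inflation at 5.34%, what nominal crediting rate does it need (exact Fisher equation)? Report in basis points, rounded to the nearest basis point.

(1 + i) = (1 + r)(1 + π) = 1.02990 × 1.05340 = 1.08489666
i = 1.08489666 − 1, so the required nominal rate is 849 basis points.

849 basis points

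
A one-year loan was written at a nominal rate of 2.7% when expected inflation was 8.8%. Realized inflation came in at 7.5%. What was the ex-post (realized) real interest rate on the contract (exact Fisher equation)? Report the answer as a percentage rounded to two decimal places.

-4.47%

Ex-post: (1 + 0.0270)/(1 + 0.0750) − 1 = -4.4651%
So the realized real rate is -4.47%.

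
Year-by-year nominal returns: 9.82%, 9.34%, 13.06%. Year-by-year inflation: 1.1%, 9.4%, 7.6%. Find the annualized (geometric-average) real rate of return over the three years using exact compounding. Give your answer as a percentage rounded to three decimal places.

4.487%

Compound the nominal returns: 1.0982 × 1.0934 × 1.1306 = 1.35759269.
Compound inflation: 1.0110 × 1.0940 × 1.0760 = 1.19009258.
Deflate: 1.35759269 / 1.19009258 = 1.14074544.
Annualized real rate = 1.14074544^(1/3) − 1 = 4.4872% → 4.487%.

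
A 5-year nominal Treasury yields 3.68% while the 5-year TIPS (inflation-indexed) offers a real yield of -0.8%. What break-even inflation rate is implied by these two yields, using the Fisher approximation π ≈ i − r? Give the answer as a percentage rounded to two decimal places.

4.48%

π ≈ i − r = 3.68% − (-0.8%) → 4.48%.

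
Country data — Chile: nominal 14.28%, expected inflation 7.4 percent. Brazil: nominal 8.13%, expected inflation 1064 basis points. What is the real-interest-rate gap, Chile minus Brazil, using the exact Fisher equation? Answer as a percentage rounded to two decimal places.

8.67%

Chile: (1 + 0.1428)/(1 + 0.0740) − 1 = 6.4060%
Brazil: (1 + 0.0813)/(1 + 0.1064) − 1 = -2.2686%
Differential = 6.4060% − (-2.2686%) = 8.6746% → 8.67%.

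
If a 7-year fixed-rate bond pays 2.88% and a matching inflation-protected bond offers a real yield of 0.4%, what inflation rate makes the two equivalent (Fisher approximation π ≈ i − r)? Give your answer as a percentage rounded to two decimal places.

2.48%

π ≈ i − r = 2.88% − 0.4% → 2.48%.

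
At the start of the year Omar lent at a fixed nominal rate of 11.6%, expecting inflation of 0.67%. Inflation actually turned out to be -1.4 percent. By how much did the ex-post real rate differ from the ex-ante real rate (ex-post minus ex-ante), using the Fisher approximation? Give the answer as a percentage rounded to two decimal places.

Ex-ante: 11.6% − 0.67% = 10.930%
Ex-post: 11.6% − (-1.4%) = 13.000%
Difference (ex-post − ex-ante) = 2.0700% → 2.07%.

2.07%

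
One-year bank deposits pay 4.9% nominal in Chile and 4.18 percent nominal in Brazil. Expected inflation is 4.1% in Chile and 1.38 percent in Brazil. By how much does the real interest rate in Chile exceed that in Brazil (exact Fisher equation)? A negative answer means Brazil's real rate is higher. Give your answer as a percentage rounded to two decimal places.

Chile: (1 + 0.0490)/(1 + 0.0410) − 1 = 0.7685%
Brazil: (1 + 0.0418)/(1 + 0.0138) − 1 = 2.7619%
Differential = 0.7685% − 2.7619% = -1.9934% → -1.99%.

-1.99%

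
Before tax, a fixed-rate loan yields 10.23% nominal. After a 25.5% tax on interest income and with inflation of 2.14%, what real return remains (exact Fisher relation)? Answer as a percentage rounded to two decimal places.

After-tax nominal return = 10.23% × (1 − 0.255) = 7.62135%.
1 + r = 1.0762135 / 1.02140 = 1.053665
After-tax real rate = 1.053665 − 1 → 5.37%.

5.37%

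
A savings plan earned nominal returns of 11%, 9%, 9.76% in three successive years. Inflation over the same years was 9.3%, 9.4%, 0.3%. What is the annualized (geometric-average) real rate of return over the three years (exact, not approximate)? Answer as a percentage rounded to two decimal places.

Nominal growth factor = 1.1100 × 1.0900 × 1.0976 = 1.32798624
Price-level growth factor = 1.0930 × 1.0940 × 1.0030 = 1.19932923
Real growth factor = 1.32798624 / 1.19932923 = 1.10727414
Annualized real rate = 1.10727414^(1/3) − 1 = 3.4551% → 3.46%.

3.46%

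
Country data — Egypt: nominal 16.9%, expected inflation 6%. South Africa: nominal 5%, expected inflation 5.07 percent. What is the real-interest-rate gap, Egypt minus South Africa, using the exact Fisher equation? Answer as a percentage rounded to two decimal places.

Egypt: (1 + 0.1690)/(1 + 0.0600) − 1 = 10.2830%
South Africa: (1 + 0.0500)/(1 + 0.0507) − 1 = -0.0666%
Differential = 10.2830% − (-0.0666%) = 10.3496% → 10.35%.

10.35%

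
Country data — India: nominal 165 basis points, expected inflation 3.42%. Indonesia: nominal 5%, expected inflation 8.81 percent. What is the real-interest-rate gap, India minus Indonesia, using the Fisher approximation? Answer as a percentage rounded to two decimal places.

India: 1.65% − 3.42% = -1.770%
Indonesia: 5% − 8.81% = -3.810%
Differential = 2.040% → 2.04%.

2.04%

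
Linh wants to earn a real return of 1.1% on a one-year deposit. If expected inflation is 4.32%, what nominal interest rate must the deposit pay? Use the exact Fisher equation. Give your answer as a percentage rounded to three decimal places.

(1 + i) = (1 + r)(1 + π) = 1.01100 × 1.04320 = 1.0546752
i = 1.0546752 − 1, so the required nominal rate is 5.468%.

5.468%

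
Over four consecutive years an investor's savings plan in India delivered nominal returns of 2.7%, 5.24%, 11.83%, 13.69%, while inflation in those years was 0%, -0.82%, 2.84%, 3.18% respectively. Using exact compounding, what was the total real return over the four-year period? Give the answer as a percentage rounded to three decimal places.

30.572%

Compound the nominal returns: 1.0270 × 1.0524 × 1.1183 × 1.1369 = 1.374143.
Compound inflation: 1.0000 × 0.9918 × 1.0284 × 1.0318 = 1.052402.
Deflate: 1.374143 / 1.052402 = 1.305720.
Total real return = 1.305720 − 1 → 30.572%.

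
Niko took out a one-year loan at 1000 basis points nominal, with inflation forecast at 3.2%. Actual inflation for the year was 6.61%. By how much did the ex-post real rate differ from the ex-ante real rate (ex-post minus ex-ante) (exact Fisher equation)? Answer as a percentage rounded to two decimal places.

Ex-ante: (1 + 0.1000)/(1 + 0.0320) − 1 = 6.5891%
Ex-post: (1 + 0.1000)/(1 + 0.0661) − 1 = 3.1798%
Difference (ex-post − ex-ante) = -3.4093% → -3.41%.

-3.41%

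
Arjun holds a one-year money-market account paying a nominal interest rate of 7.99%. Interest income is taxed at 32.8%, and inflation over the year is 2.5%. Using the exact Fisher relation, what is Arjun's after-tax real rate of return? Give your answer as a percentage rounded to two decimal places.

After-tax nominal return = 7.99% × (1 − 0.328) = 5.36928%.
1 + r = 1.0536928 / 1.02500 = 1.027993
After-tax real rate = 1.027993 − 1 → 2.80%.

2.80%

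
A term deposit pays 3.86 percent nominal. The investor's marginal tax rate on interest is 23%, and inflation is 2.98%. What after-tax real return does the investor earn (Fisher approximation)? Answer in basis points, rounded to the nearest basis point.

After-tax nominal return = 3.86% × (1 − 0.23) = 2.9722%.
r ≈ 2.9722% − 2.98% → -1 basis points.

-1 basis points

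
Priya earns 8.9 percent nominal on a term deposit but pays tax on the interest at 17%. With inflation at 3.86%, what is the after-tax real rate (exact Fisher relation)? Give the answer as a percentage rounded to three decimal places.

3.396%

After-tax nominal return = 8.9% × (1 − 0.17) = 7.3870%.
1 + r = 1.07387 / 1.03860 = 1.033959
After-tax real rate = 1.033959 − 1 → 3.396%.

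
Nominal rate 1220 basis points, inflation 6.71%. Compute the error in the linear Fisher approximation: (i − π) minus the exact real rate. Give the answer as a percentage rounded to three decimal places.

Approximate: r ≈ 12.200% − 6.710% = 5.4900%
Exact: (1 + 0.1220)/(1 + 0.0671) − 1 = 5.1448%
Error = 5.4900% − 5.1448% = 0.3452% → 0.345%.

0.345%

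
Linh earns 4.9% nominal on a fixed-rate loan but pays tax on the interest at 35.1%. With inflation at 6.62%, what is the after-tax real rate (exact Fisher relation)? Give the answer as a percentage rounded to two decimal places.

-3.23%

After-tax nominal return = 4.9% × (1 − 0.351) = 3.1801%.
1 + r = 1.031801 / 1.06620 = 0.967737
After-tax real rate = 0.967737 − 1 → -3.23%.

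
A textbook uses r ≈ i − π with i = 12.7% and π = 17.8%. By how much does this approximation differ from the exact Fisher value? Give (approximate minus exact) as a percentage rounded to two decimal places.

Approximate: r ≈ 12.700% − 17.800% = -5.1000%
Exact: (1 + 0.1270)/(1 + 0.1780) − 1 = -4.3294%
Error = -5.1000% − (-4.3294%) = -0.7706% → -0.77%.

-0.77%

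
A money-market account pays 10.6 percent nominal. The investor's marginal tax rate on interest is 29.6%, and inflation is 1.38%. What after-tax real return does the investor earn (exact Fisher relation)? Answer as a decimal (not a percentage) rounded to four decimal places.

0.0600

After-tax nominal return = 10.6% × (1 − 0.296) = 7.4624%.
1 + r = 1.074624 / 1.01380 = 1.059996
After-tax real rate = 1.059996 − 1 → 0.0600.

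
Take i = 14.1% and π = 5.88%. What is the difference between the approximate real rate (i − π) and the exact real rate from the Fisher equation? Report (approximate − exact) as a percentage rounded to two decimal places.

0.46%

Approximate: r ≈ 14.100% − 5.880% = 8.2200%
Exact: (1 + 0.1410)/(1 + 0.0588) − 1 = 7.7635%
Error = 8.2200% − 7.7635% = 0.4565% → 0.46%.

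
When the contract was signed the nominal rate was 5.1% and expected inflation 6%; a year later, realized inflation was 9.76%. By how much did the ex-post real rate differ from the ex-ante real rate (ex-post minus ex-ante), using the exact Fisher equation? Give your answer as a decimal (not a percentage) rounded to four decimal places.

-0.0340

Ex-ante: (1 + 0.0510)/(1 + 0.0600) − 1 = -0.8491%
Ex-post: (1 + 0.0510)/(1 + 0.0976) − 1 = -4.2456%
Difference (ex-post − ex-ante) = -3.3966% → -0.0340.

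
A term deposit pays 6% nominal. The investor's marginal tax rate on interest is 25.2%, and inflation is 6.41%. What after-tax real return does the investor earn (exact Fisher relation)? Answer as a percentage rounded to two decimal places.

-1.81%

After-tax nominal return = 6% × (1 − 0.252) = 4.4880%.
1 + r = 1.04488 / 1.06410 = 0.981938
After-tax real rate = 0.981938 − 1 → -1.81%.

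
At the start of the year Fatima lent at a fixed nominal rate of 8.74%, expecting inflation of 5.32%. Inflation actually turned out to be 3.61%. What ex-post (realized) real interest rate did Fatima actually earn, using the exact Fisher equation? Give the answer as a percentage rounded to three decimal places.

4.951%

Ex-post: (1 + 0.0874)/(1 + 0.0361) − 1 = 4.9513%
So the realized real rate is 4.951%.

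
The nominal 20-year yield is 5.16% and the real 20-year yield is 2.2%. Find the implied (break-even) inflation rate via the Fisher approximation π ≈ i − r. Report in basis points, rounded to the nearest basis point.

296 basis points

π ≈ i − r = 5.16% − 2.2% → 296 basis points.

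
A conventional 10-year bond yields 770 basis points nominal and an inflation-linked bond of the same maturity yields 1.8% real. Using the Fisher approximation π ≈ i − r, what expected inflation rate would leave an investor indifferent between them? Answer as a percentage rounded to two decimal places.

π ≈ i − r = 7.7% − 1.8% → 5.90%.

5.90%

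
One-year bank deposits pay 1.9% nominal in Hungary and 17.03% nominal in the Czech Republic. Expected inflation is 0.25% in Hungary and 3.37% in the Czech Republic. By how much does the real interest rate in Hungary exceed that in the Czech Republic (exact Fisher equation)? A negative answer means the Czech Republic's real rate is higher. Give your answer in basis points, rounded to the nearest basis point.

Hungary: (1 + 0.0190)/(1 + 0.0025) − 1 = 1.6459%
The Czech Republic: (1 + 0.1703)/(1 + 0.0337) − 1 = 13.2147%
Differential = 1.6459% − 13.2147% = -11.5688% → -1157 basis points.

-1157 basis points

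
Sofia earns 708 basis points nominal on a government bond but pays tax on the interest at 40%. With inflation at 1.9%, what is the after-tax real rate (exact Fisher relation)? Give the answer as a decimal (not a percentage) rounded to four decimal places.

0.0230

After-tax nominal return = 7.08% × (1 − 0.4) = 4.2480%.
1 + r = 1.04248 / 1.01900 = 1.023042
After-tax real rate = 1.023042 − 1 → 0.0230.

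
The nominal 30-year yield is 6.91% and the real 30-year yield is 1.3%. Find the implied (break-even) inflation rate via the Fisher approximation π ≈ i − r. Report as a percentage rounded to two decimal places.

π ≈ i − r = 6.91% − 1.3% → 5.61%.

5.61%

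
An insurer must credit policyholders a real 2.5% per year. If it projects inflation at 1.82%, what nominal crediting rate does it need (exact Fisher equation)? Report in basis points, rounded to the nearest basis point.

437 basis points

(1 + i) = (1 + r)(1 + π) = 1.02500 × 1.01820 = 1.043655
i = 1.043655 − 1, so the required nominal rate is 437 basis points.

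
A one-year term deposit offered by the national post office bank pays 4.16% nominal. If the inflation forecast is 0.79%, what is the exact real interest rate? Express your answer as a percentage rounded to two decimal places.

1 + r = 1.04160 / 1.00790 = 1.033436
r = 1.033436 − 1 = 3.3436%, i.e. 3.34%.

3.34%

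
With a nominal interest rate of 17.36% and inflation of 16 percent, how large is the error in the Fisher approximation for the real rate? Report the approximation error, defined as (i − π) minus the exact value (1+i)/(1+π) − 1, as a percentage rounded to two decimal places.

0.19%

Approximate: r ≈ 17.360% − 16.000% = 1.3600%
Exact: (1 + 0.1736)/(1 + 0.1600) − 1 = 1.1724%
Error = 1.3600% − 1.1724% = 0.1876% → 0.19%.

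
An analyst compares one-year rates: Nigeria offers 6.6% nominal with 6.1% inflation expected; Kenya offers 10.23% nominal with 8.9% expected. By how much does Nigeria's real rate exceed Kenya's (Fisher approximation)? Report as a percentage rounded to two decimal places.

-0.83%

Nigeria: 6.6% − 6.1% = 0.500%
Kenya: 10.23% − 8.9% = 1.330%
Differential = -0.830% → -0.83%.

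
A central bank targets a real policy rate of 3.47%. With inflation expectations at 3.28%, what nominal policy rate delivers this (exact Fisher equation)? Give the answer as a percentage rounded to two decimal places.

6.86%

(1 + i) = (1 + r)(1 + π) = 1.03470 × 1.03280 = 1.06863816
i = 1.06863816 − 1, so the required nominal rate is 6.86%.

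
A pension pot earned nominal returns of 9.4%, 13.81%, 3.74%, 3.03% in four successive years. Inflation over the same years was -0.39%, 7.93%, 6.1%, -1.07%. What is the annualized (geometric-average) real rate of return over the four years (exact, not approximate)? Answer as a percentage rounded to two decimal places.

Compound the nominal returns: 1.0940 × 1.1381 × 1.0374 × 1.0303 = 1.33078436.
Compound inflation: 0.9961 × 1.0793 × 1.0610 × 0.9893 = 1.12846608.
Deflate: 1.33078436 / 1.12846608 = 1.17928610.
Annualized real rate = 1.17928610^(1/4) − 1 = 4.2089% → 4.21%.

4.21%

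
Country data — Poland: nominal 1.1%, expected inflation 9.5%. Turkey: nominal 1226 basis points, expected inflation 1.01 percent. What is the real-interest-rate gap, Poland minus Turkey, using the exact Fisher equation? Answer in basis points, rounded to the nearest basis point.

-1881 basis points

Poland: (1 + 0.0110)/(1 + 0.0950) − 1 = -7.6712%
Turkey: (1 + 0.1226)/(1 + 0.0101) − 1 = 11.1375%
Differential = -7.6712% − 11.1375% = -18.8087% → -1881 basis points.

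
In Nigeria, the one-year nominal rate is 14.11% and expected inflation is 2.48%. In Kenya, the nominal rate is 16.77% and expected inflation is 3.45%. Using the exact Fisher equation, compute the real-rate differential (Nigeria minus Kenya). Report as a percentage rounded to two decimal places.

-1.53%

Nigeria: (1 + 0.1411)/(1 + 0.0248) − 1 = 11.3486%
Kenya: (1 + 0.1677)/(1 + 0.0345) − 1 = 12.8758%
Differential = 11.3486% − 12.8758% = -1.5272% → -1.53%.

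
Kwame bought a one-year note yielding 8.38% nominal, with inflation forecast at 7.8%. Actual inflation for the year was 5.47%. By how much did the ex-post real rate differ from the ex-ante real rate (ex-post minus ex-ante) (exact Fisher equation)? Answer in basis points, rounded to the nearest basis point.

Ex-ante: (1 + 0.0838)/(1 + 0.0780) − 1 = 0.5380%
Ex-post: (1 + 0.0838)/(1 + 0.0547) − 1 = 2.7591%
Difference (ex-post − ex-ante) = 2.2210% → 222 basis points.

222 basis points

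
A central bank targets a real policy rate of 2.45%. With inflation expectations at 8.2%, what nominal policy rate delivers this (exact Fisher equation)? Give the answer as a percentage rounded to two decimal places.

10.85%

(1 + i) = (1 + r)(1 + π) = 1.02450 × 1.08200 = 1.108509
i = 1.108509 − 1, so the required nominal rate is 10.85%.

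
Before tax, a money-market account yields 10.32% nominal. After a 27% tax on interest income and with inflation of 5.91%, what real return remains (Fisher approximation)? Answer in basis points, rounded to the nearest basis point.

After-tax nominal return = 10.32% × (1 − 0.27) = 7.5336%.
r ≈ 7.5336% − 5.91% → 162 basis points.

162 basis points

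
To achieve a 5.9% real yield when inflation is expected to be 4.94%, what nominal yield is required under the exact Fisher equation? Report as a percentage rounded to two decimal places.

(1 + i) = (1 + r)(1 + π) = 1.05900 × 1.04940 = 1.1113146
i = 1.1113146 − 1, so the required nominal rate is 11.13%.

11.13%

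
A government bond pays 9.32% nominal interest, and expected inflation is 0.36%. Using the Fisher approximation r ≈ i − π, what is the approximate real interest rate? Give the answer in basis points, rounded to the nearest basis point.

r ≈ i − π = 9.32% − 0.36% = 896 basis points.

896 basis points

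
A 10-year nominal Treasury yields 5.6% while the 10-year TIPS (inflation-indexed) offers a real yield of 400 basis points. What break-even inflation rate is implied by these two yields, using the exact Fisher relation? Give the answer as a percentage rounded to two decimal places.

(1 + π) = (1 + i)/(1 + r) = 1.05600 / 1.04000 = 1.015385
Break-even inflation = 1.015385 − 1 → 1.54%.

1.54%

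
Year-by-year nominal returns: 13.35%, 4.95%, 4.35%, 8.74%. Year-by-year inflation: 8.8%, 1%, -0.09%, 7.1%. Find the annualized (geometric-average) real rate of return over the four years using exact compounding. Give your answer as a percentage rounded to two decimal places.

3.51%

Compound the nominal returns: 1.1335 × 1.0495 × 1.0435 × 1.0874 = 1.34985074.
Compound inflation: 1.0880 × 1.0100 × 0.9991 × 1.0710 = 1.17584127.
Deflate: 1.34985074 / 1.17584127 = 1.14798721.
Annualized real rate = 1.14798721^(1/4) − 1 = 3.5105% → 3.51%.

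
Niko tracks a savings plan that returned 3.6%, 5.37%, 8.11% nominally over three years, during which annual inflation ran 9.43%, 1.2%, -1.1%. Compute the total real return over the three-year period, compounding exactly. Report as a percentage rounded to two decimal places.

Nominal growth factor = 1.0360 × 1.0537 × 1.0811 = 1.180165
Price-level growth factor = 1.0943 × 1.0120 × 0.9890 = 1.095250
Real growth factor = 1.180165 / 1.095250 = 1.077530
Total real return = 1.077530 − 1 → 7.75%.

7.75%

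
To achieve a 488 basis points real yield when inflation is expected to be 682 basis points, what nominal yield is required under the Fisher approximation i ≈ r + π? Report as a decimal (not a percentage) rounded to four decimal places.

i ≈ r + π = 4.88% + 6.82% = 0.1170.

0.1170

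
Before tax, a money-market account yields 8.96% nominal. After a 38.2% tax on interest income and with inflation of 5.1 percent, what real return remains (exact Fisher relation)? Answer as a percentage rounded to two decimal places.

After-tax nominal return = 8.96% × (1 − 0.382) = 5.53728%.
1 + r = 1.0553728 / 1.05100 = 1.004161
After-tax real rate = 1.004161 − 1 → 0.42%.

0.42%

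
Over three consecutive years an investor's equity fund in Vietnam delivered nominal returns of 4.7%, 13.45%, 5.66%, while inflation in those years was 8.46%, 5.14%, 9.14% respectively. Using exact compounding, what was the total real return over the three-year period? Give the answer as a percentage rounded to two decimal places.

0.84%

Nominal growth factor = 1.0470 × 1.1345 × 1.0566 = 1.255052
Price-level growth factor = 1.0846 × 1.0514 × 1.0914 = 1.244576
Real growth factor = 1.255052 / 1.244576 = 1.008417
Total real return = 1.008417 − 1 → 0.84%.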